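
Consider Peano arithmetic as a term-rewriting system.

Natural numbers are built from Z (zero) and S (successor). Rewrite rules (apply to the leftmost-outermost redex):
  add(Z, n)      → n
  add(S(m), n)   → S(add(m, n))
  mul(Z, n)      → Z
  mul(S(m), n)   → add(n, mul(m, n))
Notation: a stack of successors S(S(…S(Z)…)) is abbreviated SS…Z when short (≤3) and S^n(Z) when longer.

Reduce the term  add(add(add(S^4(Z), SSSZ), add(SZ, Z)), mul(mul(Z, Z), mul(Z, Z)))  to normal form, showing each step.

  start: add(add(add(S^4(Z), SSSZ), add(SZ, Z)), mul(mul(Z, Z), mul(Z, Z)))
  [1] add(add(S(add(SSSZ, SSSZ)), add(SZ, Z)), mul(mul(Z, Z), mul(Z, Z)))
  [2] add(S(add(add(SSSZ, SSSZ), add(SZ, Z))), mul(mul(Z, Z), mul(Z, Z)))
  [3] S(add(add(add(SSSZ, SSSZ), add(SZ, Z)), mul(mul(Z, Z), mul(Z, Z))))
  [4] S(add(add(S(add(SSZ, SSSZ)), add(SZ, Z)), mul(mul(Z, Z), mul(Z, Z))))
  [5] S(add(S(add(add(SSZ, SSSZ), add(SZ, Z))), mul(mul(Z, Z), mul(Z, Z))))
  [6] S(S(add(add(add(SSZ, SSSZ), add(SZ, Z)), mul(mul(Z, Z), mul(Z, Z)))))
  [7] S(S(add(add(S(add(SZ, SSSZ)), add(SZ, Z)), mul(mul(Z, Z), mul(Z, Z)))))
  [8] S(S(add(S(add(add(SZ, SSSZ), add(SZ, Z))), mul(mul(Z, Z), mul(Z, Z)))))
  [9] S(S(S(add(add(add(SZ, SSSZ), add(SZ, Z)), mul(mul(Z, Z), mul(Z, Z))))))
  [10] S(S(S(add(add(S(add(Z, SSSZ)), add(SZ, Z)), mul(mul(Z, Z), mul(Z, Z))))))
  [11] S(S(S(add(S(add(add(Z, SSSZ), add(SZ, Z))), mul(mul(Z, Z), mul(Z, Z))))))
  [12] S(S(S(S(add(add(add(Z, SSSZ), add(SZ, Z)), mul(mul(Z, Z), mul(Z, Z)))))))
  [13] S(S(S(S(add(add(SSSZ, add(SZ, Z)), mul(mul(Z, Z), mul(Z, Z)))))))
  [14] S(S(S(S(add(S(add(SSZ, add(SZ, Z))), mul(mul(Z, Z), mul(Z, Z)))))))
  [15] S(S(S(S(S(add(add(SSZ, add(SZ, Z)), mul(mul(Z, Z), mul(Z, Z))))))))
  [16] S(S(S(S(S(add(S(add(SZ, add(SZ, Z))), mul(mul(Z, Z), mul(Z, Z))))))))
  [17] S(S(S(S(S(S(add(add(SZ, add(SZ, Z)), mul(mul(Z, Z), mul(Z, Z)))))))))
  [18] S(S(S(S(S(S(add(S(add(Z, add(SZ, Z))), mul(mul(Z, Z), mul(Z, Z)))))))))
  [19] S(S(S(S(S(S(S(add(add(Z, add(SZ, Z)), mul(mul(Z, Z), mul(Z, Z))))))))))
  [20] S(S(S(S(S(S(S(add(add(SZ, Z), mul(mul(Z, Z), mul(Z, Z))))))))))
  [21] S(S(S(S(S(S(S(add(S(add(Z, Z)), mul(mul(Z, Z), mul(Z, Z))))))))))
  [22] S(S(S(S(S(S(S(S(add(add(Z, Z), mul(mul(Z, Z), mul(Z, Z)))))))))))
  [23] S(S(S(S(S(S(S(S(add(Z, mul(mul(Z, Z), mul(Z, Z)))))))))))
  [24] S(S(S(S(S(S(S(S(mul(mul(Z, Z), mul(Z, Z))))))))))
  [25] S(S(S(S(S(S(S(S(mul(Z, mul(Z, Z))))))))))
  [26] S^8(Z)

Answer: normal form = S^8(Z)  (in 26 steps)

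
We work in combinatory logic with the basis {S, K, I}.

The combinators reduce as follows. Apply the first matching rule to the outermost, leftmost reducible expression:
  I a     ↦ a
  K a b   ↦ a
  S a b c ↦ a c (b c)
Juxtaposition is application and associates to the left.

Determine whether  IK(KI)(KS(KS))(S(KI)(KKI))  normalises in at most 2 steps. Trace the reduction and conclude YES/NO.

  start: IK(KI)(KS(KS))(S(KI)(KKI))
  [1] K(KI)(KS(KS))(S(KI)(KKI))
  [2] KI(S(KI)(KKI))

Answer: NO — after 2 steps the term is KI(S(KI)(KKI)), not yet normal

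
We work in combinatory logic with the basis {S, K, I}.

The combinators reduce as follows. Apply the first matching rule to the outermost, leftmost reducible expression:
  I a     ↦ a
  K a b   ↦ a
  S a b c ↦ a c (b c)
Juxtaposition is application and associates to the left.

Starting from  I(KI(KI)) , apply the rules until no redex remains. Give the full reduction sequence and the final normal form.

Answer: normal form = I  (in 2 steps)

Derivation:
  start: I(KI(KI))
  step 1: KI(KI)
  step 2: I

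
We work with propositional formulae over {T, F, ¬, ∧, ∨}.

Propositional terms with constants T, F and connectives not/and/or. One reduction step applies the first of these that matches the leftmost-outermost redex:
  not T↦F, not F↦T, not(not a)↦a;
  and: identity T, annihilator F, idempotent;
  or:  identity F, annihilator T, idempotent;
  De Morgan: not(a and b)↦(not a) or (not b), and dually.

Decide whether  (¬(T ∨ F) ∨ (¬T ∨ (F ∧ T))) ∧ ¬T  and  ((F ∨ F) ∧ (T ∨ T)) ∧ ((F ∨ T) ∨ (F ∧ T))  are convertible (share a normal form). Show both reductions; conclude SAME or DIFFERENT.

Answer: SAME — A ⇓ F, B ⇓ F

Working:
Term A:
  start: (¬(T ∨ F) ∨ (¬T ∨ (F ∧ T))) ∧ ¬T
  [1] ((¬T ∧ ¬F) ∨ (¬T ∨ (F ∧ T))) ∧ ¬T
  [2] ((F ∧ ¬F) ∨ (¬T ∨ (F ∧ T))) ∧ ¬T
  [3] (F ∨ (¬T ∨ (F ∧ T))) ∧ ¬T
  [4] (¬T ∨ (F ∧ T)) ∧ ¬T
  [5] (F ∨ (F ∧ T)) ∧ ¬T
  [6] (F ∧ T) ∧ ¬T
  [7] F ∧ ¬T
  [8] F

Term B:
  start: ((F ∨ F) ∧ (T ∨ T)) ∧ ((F ∨ T) ∨ (F ∧ T))
  [1] (F ∧ (T ∨ T)) ∧ ((F ∨ T) ∨ (F ∧ T))
  [2] F ∧ ((F ∨ T) ∨ (F ∧ T))
  [3] F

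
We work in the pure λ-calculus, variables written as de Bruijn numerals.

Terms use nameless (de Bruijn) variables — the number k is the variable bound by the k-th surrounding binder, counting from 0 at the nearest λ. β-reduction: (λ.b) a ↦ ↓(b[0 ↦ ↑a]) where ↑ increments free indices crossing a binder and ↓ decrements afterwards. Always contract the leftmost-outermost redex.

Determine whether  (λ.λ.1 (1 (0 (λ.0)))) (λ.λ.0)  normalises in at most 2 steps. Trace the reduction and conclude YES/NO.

  start: (λ.λ.1 (1 (0 (λ.0)))) (λ.λ.0)
  →1  λ.(λ.λ.0) ((λ.λ.0) (0 (λ.0)))
  →2  λ.λ.0

Answer: YES — reaches normal form λ.λ.0 in 2 ≤ 2 steps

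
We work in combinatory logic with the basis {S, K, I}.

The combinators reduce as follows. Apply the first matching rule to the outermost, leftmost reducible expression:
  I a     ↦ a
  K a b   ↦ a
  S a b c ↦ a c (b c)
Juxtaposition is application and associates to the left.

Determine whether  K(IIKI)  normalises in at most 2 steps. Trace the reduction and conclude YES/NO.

  start: K(IIKI)
  →1  K(IKI)
  →2  K(KI)

Answer: YES — reaches normal form K(KI) in 2 ≤ 2 steps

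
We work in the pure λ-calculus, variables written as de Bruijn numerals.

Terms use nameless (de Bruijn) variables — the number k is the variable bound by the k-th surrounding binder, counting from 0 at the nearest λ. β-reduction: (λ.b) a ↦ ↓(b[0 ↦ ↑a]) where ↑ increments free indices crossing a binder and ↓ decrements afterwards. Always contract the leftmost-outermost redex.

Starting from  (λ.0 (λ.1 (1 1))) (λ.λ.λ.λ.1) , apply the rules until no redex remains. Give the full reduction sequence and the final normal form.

  start: (λ.0 (λ.1 (1 1))) (λ.λ.λ.λ.1)
  →1  (λ.λ.λ.λ.1) (λ.(λ.λ.λ.λ.1) ((λ.λ.λ.λ.1) (λ.λ.λ.λ.1)))
  →2  λ.λ.λ.1

Answer: normal form = λ.λ.λ.1  (in 2 steps)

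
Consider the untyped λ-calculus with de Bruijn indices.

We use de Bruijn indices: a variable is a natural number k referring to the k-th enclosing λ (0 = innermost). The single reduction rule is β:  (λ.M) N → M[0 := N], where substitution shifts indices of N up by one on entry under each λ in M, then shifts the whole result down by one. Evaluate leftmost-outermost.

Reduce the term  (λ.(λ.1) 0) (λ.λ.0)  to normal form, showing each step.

  start: (λ.(λ.1) 0) (λ.λ.0)
  step 1: (λ.λ.λ.0) (λ.λ.0)
  step 2: λ.λ.0

Answer: normal form = λ.λ.0  (in 2 steps)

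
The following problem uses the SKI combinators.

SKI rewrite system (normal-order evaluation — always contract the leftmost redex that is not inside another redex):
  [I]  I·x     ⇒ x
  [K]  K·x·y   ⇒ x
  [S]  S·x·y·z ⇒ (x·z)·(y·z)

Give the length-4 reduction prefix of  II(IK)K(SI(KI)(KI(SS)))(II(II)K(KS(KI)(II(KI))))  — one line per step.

  start: II(IK)K(SI(KI)(KI(SS)))(II(II)K(KS(KI)(II(KI))))
  [1] I(IK)K(SI(KI)(KI(SS)))(II(II)K(KS(KI)(II(KI))))
  [2] IKK(SI(KI)(KI(SS)))(II(II)K(KS(KI)(II(KI))))
  [3] KK(SI(KI)(KI(SS)))(II(II)K(KS(KI)(II(KI))))
  [4] K(II(II)K(KS(KI)(II(KI))))

Answer: after 4 steps: K(II(II)K(KS(KI)(II(KI))))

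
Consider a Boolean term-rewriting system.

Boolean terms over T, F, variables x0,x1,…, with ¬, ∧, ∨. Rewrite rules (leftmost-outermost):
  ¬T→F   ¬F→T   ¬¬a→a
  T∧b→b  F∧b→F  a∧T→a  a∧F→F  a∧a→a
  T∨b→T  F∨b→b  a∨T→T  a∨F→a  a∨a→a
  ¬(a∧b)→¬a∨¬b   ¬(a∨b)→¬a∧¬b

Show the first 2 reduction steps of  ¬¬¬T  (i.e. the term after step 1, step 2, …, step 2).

  start: ¬¬¬T
  [1] ¬T
  [2] F

Answer: after 2 steps: F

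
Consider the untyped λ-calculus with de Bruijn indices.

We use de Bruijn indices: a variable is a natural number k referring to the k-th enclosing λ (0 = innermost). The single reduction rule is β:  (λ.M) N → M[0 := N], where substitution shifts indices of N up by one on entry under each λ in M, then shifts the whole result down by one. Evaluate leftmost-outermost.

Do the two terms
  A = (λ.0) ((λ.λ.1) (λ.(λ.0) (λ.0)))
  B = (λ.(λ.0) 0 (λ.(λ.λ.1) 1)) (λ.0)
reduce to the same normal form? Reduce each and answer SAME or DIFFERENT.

Term A:
  start: (λ.0) ((λ.λ.1) (λ.(λ.0) (λ.0)))
  →1  (λ.λ.1) (λ.(λ.0) (λ.0))
  →2  λ.λ.(λ.0) (λ.0)
  →3  λ.λ.λ.0

Term B:
  start: (λ.(λ.0) 0 (λ.(λ.λ.1) 1)) (λ.0)
  →1  (λ.0) (λ.0) (λ.(λ.λ.1) (λ.0))
  →2  (λ.0) (λ.(λ.λ.1) (λ.0))
  →3  λ.(λ.λ.1) (λ.0)
  →4  λ.λ.λ.0

Answer: SAME — A ⇓ λ.λ.λ.0, B ⇓ λ.λ.λ.0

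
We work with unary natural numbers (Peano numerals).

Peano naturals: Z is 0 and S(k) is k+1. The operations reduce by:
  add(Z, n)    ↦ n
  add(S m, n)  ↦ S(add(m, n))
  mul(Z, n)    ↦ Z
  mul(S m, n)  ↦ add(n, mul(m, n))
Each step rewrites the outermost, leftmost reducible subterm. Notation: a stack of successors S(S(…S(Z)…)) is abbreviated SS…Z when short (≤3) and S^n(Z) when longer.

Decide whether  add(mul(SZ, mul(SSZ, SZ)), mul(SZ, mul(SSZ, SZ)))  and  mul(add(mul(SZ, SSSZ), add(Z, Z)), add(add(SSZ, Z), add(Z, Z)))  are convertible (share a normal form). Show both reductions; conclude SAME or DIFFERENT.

Answer: DIFFERENT — A ⇓ S^4(Z), B ⇓ S^6(Z)

Working:
Term A:
  start: add(mul(SZ, mul(SSZ, SZ)), mul(SZ, mul(SSZ, SZ)))
  →1  add(add(mul(SSZ, SZ), mul(Z, mul(SSZ, SZ))), mul(SZ, mul(SSZ, SZ)))
  →2  add(add(add(SZ, mul(SZ, SZ)), mul(Z, mul(SSZ, SZ))), mul(SZ, mul(SSZ, SZ)))
  →3  add(add(S(add(Z, mul(SZ, SZ))), mul(Z, mul(SSZ, SZ))), mul(SZ, mul(SSZ, SZ)))
  →4  add(S(add(add(Z, mul(SZ, SZ)), mul(Z, mul(SSZ, SZ)))), mul(SZ, mul(SSZ, SZ)))
  →5  S(add(add(add(Z, mul(SZ, SZ)), mul(Z, mul(SSZ, SZ))), mul(SZ, mul(SSZ, SZ))))
  →6  S(add(add(mul(SZ, SZ), mul(Z, mul(SSZ, SZ))), mul(SZ, mul(SSZ, SZ))))
  →7  S(add(add(add(SZ, mul(Z, SZ)), mul(Z, mul(SSZ, SZ))), mul(SZ, mul(SSZ, SZ))))
  →8  S(add(add(S(add(Z, mul(Z, SZ))), mul(Z, mul(SSZ, SZ))), mul(SZ, mul(SSZ, SZ))))
  →9  S(add(S(add(add(Z, mul(Z, SZ)), mul(Z, mul(SSZ, SZ)))), mul(SZ, mul(SSZ, SZ))))
  →10  S(S(add(add(add(Z, mul(Z, SZ)), mul(Z, mul(SSZ, SZ))), mul(SZ, mul(SSZ, SZ)))))
  →11  S(S(add(add(mul(Z, SZ), mul(Z, mul(SSZ, SZ))), mul(SZ, mul(SSZ, SZ)))))
  →12  S(S(add(add(Z, mul(Z, mul(SSZ, SZ))), mul(SZ, mul(SSZ, SZ)))))
  →13  S(S(add(mul(Z, mul(SSZ, SZ)), mul(SZ, mul(SSZ, SZ)))))
  →14  S(S(add(Z, mul(SZ, mul(SSZ, SZ)))))
  →15  S(S(mul(SZ, mul(SSZ, SZ))))
  →16  S(S(add(mul(SSZ, SZ), mul(Z, mul(SSZ, SZ)))))
  →17  S(S(add(add(SZ, mul(SZ, SZ)), mul(Z, mul(SSZ, SZ)))))
  →18  S(S(add(S(add(Z, mul(SZ, SZ))), mul(Z, mul(SSZ, SZ)))))
  →19  S(S(S(add(add(Z, mul(SZ, SZ)), mul(Z, mul(SSZ, SZ))))))
  →20  S(S(S(add(mul(SZ, SZ), mul(Z, mul(SSZ, SZ))))))
  →21  S(S(S(add(add(SZ, mul(Z, SZ)), mul(Z, mul(SSZ, SZ))))))
  →22  S(S(S(add(S(add(Z, mul(Z, SZ))), mul(Z, mul(SSZ, SZ))))))
  →23  S(S(S(S(add(add(Z, mul(Z, SZ)), mul(Z, mul(SSZ, SZ)))))))
  →24  S(S(S(S(add(mul(Z, SZ), mul(Z, mul(SSZ, SZ)))))))
  →25  S(S(S(S(add(Z, mul(Z, mul(SSZ, SZ)))))))
  →26  S(S(S(S(mul(Z, mul(SSZ, SZ))))))
  →27  S^4(Z)

Term B:
  start: mul(add(mul(SZ, SSSZ), add(Z, Z)), add(add(SSZ, Z), add(Z, Z)))
  →1  mul(add(add(SSSZ, mul(Z, SSSZ)), add(Z, Z)), add(add(SSZ, Z), add(Z, Z)))
  →2  mul(add(S(add(SSZ, mul(Z, SSSZ))), add(Z, Z)), add(add(SSZ, Z), add(Z, Z)))
  →3  mul(S(add(add(SSZ, mul(Z, SSSZ)), add(Z, Z))), add(add(SSZ, Z), add(Z, Z)))
  →4  add(add(add(SSZ, Z), add(Z, Z)), mul(add(add(SSZ, mul(Z, SSSZ)), add(Z, Z)), add(add(SSZ, Z), add(Z, Z))))
  →5  add(add(S(add(SZ, Z)), add(Z, Z)), mul(add(add(SSZ, mul(Z, SSSZ)), add(Z, Z)), add(add(SSZ, Z), add(Z, Z))))
  →6  add(S(add(add(SZ, Z), add(Z, Z))), mul(add(add(SSZ, mul(Z, SSSZ)), add(Z, Z)), add(add(SSZ, Z), add(Z, Z))))
  →7  S(add(add(add(SZ, Z), add(Z, Z)), mul(add(add(SSZ, mul(Z, SSSZ)), add(Z, Z)), add(add(SSZ, Z), add(Z, Z)))))
  →8  S(add(add(S(add(Z, Z)), add(Z, Z)), mul(add(add(SSZ, mul(Z, SSSZ)), add(Z, Z)), add(add(SSZ, Z), add(Z, Z)))))
  →9  S(add(S(add(add(Z, Z), add(Z, Z))), mul(add(add(SSZ, mul(Z, SSSZ)), add(Z, Z)), add(add(SSZ, Z), add(Z, Z)))))
  →10  S(S(add(add(add(Z, Z), add(Z, Z)), mul(add(add(SSZ, mul(Z, SSSZ)), add(Z, Z)), add(add(SSZ, Z), add(Z, Z))))))
  →11  S(S(add(add(Z, add(Z, Z)), mul(add(add(SSZ, mul(Z, SSSZ)), add(Z, Z)), add(add(SSZ, Z), add(Z, Z))))))
  →12  S(S(add(add(Z, Z), mul(add(add(SSZ, mul(Z, SSSZ)), add(Z, Z)), add(add(SSZ, Z), add(Z, Z))))))
  →13  S(S(add(Z, mul(add(add(SSZ, mul(Z, SSSZ)), add(Z, Z)), add(add(SSZ, Z), add(Z, Z))))))
  →14  S(S(mul(add(add(SSZ, mul(Z, SSSZ)), add(Z, Z)), add(add(SSZ, Z), add(Z, Z)))))
  →15  S(S(mul(add(S(add(SZ, mul(Z, SSSZ))), add(Z, Z)), add(add(SSZ, Z), add(Z, Z)))))
  →16  S(S(mul(S(add(add(SZ, mul(Z, SSSZ)), add(Z, Z))), add(add(SSZ, Z), add(Z, Z)))))
  →17  S(S(add(add(add(SSZ, Z), add(Z, Z)), mul(add(add(SZ, mul(Z, SSSZ)), add(Z, Z)), add(add(SSZ, Z), add(Z, Z))))))
  →18  S(S(add(add(S(add(SZ, Z)), add(Z, Z)), mul(add(add(SZ, mul(Z, SSSZ)), add(Z, Z)), add(add(SSZ, Z), add(Z, Z))))))
  →19  S(S(add(S(add(add(SZ, Z), add(Z, Z))), mul(add(add(SZ, mul(Z, SSSZ)), add(Z, Z)), add(add(SSZ, Z), add(Z, Z))))))
  →20  S(S(S(add(add(add(SZ, Z), add(Z, Z)), mul(add(add(SZ, mul(Z, SSSZ)), add(Z, Z)), add(add(SSZ, Z), add(Z, Z)))))))
  →21  S(S(S(add(add(S(add(Z, Z)), add(Z, Z)), mul(add(add(SZ, mul(Z, SSSZ)), add(Z, Z)), add(add(SSZ, Z), add(Z, Z)))))))
  →22  S(S(S(add(S(add(add(Z, Z), add(Z, Z))), mul(add(add(SZ, mul(Z, SSSZ)), add(Z, Z)), add(add(SSZ, Z), add(Z, Z)))))))
  →23  S(S(S(S(add(add(add(Z, Z), add(Z, Z)), mul(add(add(SZ, mul(Z, SSSZ)), add(Z, Z)), add(add(SSZ, Z), add(Z, Z))))))))
  →24  S(S(S(S(add(add(Z, add(Z, Z)), mul(add(add(SZ, mul(Z, SSSZ)), add(Z, Z)), add(add(SSZ, Z), add(Z, Z))))))))
  →25  S(S(S(S(add(add(Z, Z), mul(add(add(SZ, mul(Z, SSSZ)), add(Z, Z)), add(add(SSZ, Z), add(Z, Z))))))))
  →26  S(S(S(S(add(Z, mul(add(add(SZ, mul(Z, SSSZ)), add(Z, Z)), add(add(SSZ, Z), add(Z, Z))))))))
  →27  S(S(S(S(mul(add(add(SZ, mul(Z, SSSZ)), add(Z, Z)), add(add(SSZ, Z), add(Z, Z)))))))
  →28  S(S(S(S(mul(add(S(add(Z, mul(Z, SSSZ))), add(Z, Z)), add(add(SSZ, Z), add(Z, Z)))))))
  →29  S(S(S(S(mul(S(add(add(Z, mul(Z, SSSZ)), add(Z, Z))), add(add(SSZ, Z), add(Z, Z)))))))
  →30  S(S(S(S(add(add(add(SSZ, Z), add(Z, Z)), mul(add(add(Z, mul(Z, SSSZ)), add(Z, Z)), add(add(SSZ, Z), add(Z, Z))))))))
  →31  S(S(S(S(add(add(S(add(SZ, Z)), add(Z, Z)), mul(add(add(Z, mul(Z, SSSZ)), add(Z, Z)), add(add(SSZ, Z), add(Z, Z))))))))
  →32  S(S(S(S(add(S(add(add(SZ, Z), add(Z, Z))), mul(add(add(Z, mul(Z, SSSZ)), add(Z, Z)), add(add(SSZ, Z), add(Z, Z))))))))
  →33  S(S(S(S(S(add(add(add(SZ, Z), add(Z, Z)), mul(add(add(Z, mul(Z, SSSZ)), add(Z, Z)), add(add(SSZ, Z), add(Z, Z)))))))))
  →34  S(S(S(S(S(add(add(S(add(Z, Z)), add(Z, Z)), mul(add(add(Z, mul(Z, SSSZ)), add(Z, Z)), add(add(SSZ, Z), add(Z, Z)))))))))
  →35  S(S(S(S(S(add(S(add(add(Z, Z), add(Z, Z))), mul(add(add(Z, mul(Z, SSSZ)), add(Z, Z)), add(add(SSZ, Z), add(Z, Z)))))))))
  →36  S(S(S(S(S(S(add(add(add(Z, Z), add(Z, Z)), mul(add(add(Z, mul(Z, SSSZ)), add(Z, Z)), add(add(SSZ, Z), add(Z, Z))))))))))
  →37  S(S(S(S(S(S(add(add(Z, add(Z, Z)), mul(add(add(Z, mul(Z, SSSZ)), add(Z, Z)), add(add(SSZ, Z), add(Z, Z))))))))))
  →38  S(S(S(S(S(S(add(add(Z, Z), mul(add(add(Z, mul(Z, SSSZ)), add(Z, Z)), add(add(SSZ, Z), add(Z, Z))))))))))
  →39  S(S(S(S(S(S(add(Z, mul(add(add(Z, mul(Z, SSSZ)), add(Z, Z)), add(add(SSZ, Z), add(Z, Z))))))))))
  →40  S(S(S(S(S(S(mul(add(add(Z, mul(Z, SSSZ)), add(Z, Z)), add(add(SSZ, Z), add(Z, Z)))))))))
  →41  S(S(S(S(S(S(mul(add(mul(Z, SSSZ), add(Z, Z)), add(add(SSZ, Z), add(Z, Z)))))))))
  →42  S(S(S(S(S(S(mul(add(Z, add(Z, Z)), add(add(SSZ, Z), add(Z, Z)))))))))
  →43  S(S(S(S(S(S(mul(add(Z, Z), add(add(SSZ, Z), add(Z, Z)))))))))
  →44  S(S(S(S(S(S(mul(Z, add(add(SSZ, Z), add(Z, Z)))))))))
  →45  S^6(Z)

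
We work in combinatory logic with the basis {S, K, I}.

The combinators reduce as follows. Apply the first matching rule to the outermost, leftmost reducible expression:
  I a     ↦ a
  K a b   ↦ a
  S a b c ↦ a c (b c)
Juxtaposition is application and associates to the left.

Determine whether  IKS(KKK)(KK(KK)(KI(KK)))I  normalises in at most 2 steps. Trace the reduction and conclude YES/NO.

Answer: NO — after 2 steps the term is S(KK(KK)(KI(KK)))I, not yet normal

Derivation:
  start: IKS(KKK)(KK(KK)(KI(KK)))I
  step 1: KS(KKK)(KK(KK)(KI(KK)))I
  step 2: S(KK(KK)(KI(KK)))I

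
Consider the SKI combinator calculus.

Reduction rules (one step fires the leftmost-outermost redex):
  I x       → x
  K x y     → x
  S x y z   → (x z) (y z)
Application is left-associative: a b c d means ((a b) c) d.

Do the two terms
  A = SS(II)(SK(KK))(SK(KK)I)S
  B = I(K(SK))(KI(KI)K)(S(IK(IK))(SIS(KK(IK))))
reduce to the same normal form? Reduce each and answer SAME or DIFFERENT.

Term A:
  start: SS(II)(SK(KK))(SK(KK)I)S
  →1  S(SK(KK))(II(SK(KK)))(SK(KK)I)S
  →2  SK(KK)(SK(KK)I)(II(SK(KK))(SK(KK)I))S
  →3  K(SK(KK)I)(KK(SK(KK)I))(II(SK(KK))(SK(KK)I))S
  →4  SK(KK)I(II(SK(KK))(SK(KK)I))S
  →5  KI(KKI)(II(SK(KK))(SK(KK)I))S
  →6  I(II(SK(KK))(SK(KK)I))S
  →7  II(SK(KK))(SK(KK)I)S
  →8  I(SK(KK))(SK(KK)I)S
  →9  SK(KK)(SK(KK)I)S
  →10  K(SK(KK)I)(KK(SK(KK)I))S
  →11  SK(KK)IS
  →12  KI(KKI)S
  →13  IS
  →14  S

Term B:
  start: I(K(SK))(KI(KI)K)(S(IK(IK))(SIS(KK(IK))))
  →1  K(SK)(KI(KI)K)(S(IK(IK))(SIS(KK(IK))))
  →2  SK(S(IK(IK))(SIS(KK(IK))))
  →3  SK(S(K(IK))(SIS(KK(IK))))
  →4  SK(S(KK)(SIS(KK(IK))))
  →5  SK(S(KK)(I(KK(IK))(S(KK(IK)))))
  →6  SK(S(KK)(KK(IK)(S(KK(IK)))))
  →7  SK(S(KK)(K(S(KK(IK)))))
  →8  SK(S(KK)(K(SK)))

Answer: DIFFERENT — A ⇓ S, B ⇓ SK(S(KK)(K(SK)))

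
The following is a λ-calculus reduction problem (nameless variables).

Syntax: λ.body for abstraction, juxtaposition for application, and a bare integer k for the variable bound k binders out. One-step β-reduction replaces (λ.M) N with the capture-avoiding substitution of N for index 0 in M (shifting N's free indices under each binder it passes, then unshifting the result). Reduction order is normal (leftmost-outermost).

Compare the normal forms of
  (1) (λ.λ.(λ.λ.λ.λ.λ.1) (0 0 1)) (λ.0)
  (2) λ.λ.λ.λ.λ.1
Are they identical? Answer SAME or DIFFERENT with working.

Term A:
  start: (λ.λ.(λ.λ.λ.λ.λ.1) (0 0 1)) (λ.0)
  step 1: λ.(λ.λ.λ.λ.λ.1) (0 0 (λ.0))
  step 2: λ.λ.λ.λ.λ.1

Term B:
  start: λ.λ.λ.λ.λ.1

Answer: SAME — A ⇓ λ.λ.λ.λ.λ.1, B ⇓ λ.λ.λ.λ.λ.1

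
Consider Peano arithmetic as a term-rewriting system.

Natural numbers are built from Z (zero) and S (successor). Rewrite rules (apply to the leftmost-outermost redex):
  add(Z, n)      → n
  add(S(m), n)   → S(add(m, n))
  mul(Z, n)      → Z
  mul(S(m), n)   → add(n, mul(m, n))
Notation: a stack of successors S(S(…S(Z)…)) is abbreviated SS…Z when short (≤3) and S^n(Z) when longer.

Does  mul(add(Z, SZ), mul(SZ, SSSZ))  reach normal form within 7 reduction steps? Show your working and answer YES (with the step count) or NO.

Answer: NO — after 7 steps the term is S(S(add(add(SZ, mul(Z, SSSZ)), mul(Z, mul(SZ, SSSZ))))), not yet normal

Derivation:
  start: mul(add(Z, SZ), mul(SZ, SSSZ))
  [1] mul(SZ, mul(SZ, SSSZ))
  [2] add(mul(SZ, SSSZ), mul(Z, mul(SZ, SSSZ)))
  [3] add(add(SSSZ, mul(Z, SSSZ)), mul(Z, mul(SZ, SSSZ)))
  [4] add(S(add(SSZ, mul(Z, SSSZ))), mul(Z, mul(SZ, SSSZ)))
  [5] S(add(add(SSZ, mul(Z, SSSZ)), mul(Z, mul(SZ, SSSZ))))
  [6] S(add(S(add(SZ, mul(Z, SSSZ))), mul(Z, mul(SZ, SSSZ))))
  [7] S(S(add(add(SZ, mul(Z, SSSZ)), mul(Z, mul(SZ, SSSZ)))))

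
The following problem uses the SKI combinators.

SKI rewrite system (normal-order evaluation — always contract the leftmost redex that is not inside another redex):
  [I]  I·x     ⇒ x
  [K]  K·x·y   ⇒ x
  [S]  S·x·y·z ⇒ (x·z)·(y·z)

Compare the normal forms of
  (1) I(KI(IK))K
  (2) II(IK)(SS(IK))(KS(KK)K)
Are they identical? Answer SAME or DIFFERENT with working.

Answer: DIFFERENT — A ⇓ K, B ⇓ SSK

Derivation:
Term A:
  start: I(KI(IK))K
  →1  KI(IK)K
  →2  IK
  →3  K

Term B:
  start: II(IK)(SS(IK))(KS(KK)K)
  →1  I(IK)(SS(IK))(KS(KK)K)
  →2  IK(SS(IK))(KS(KK)K)
  →3  K(SS(IK))(KS(KK)K)
  →4  SS(IK)
  →5  SSK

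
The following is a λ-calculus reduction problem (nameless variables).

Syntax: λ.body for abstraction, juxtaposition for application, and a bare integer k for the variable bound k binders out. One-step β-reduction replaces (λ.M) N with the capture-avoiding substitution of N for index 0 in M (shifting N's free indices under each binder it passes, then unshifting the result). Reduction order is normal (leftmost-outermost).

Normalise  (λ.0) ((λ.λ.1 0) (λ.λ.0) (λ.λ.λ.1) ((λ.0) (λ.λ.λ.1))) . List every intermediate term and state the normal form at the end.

Answer: normal form = λ.λ.λ.1  (in 6 steps)

Derivation:
  start: (λ.0) ((λ.λ.1 0) (λ.λ.0) (λ.λ.λ.1) ((λ.0) (λ.λ.λ.1)))
  step 1: (λ.λ.1 0) (λ.λ.0) (λ.λ.λ.1) ((λ.0) (λ.λ.λ.1))
  step 2: (λ.(λ.λ.0) 0) (λ.λ.λ.1) ((λ.0) (λ.λ.λ.1))
  step 3: (λ.λ.0) (λ.λ.λ.1) ((λ.0) (λ.λ.λ.1))
  step 4: (λ.0) ((λ.0) (λ.λ.λ.1))
  step 5: (λ.0) (λ.λ.λ.1)
  step 6: λ.λ.λ.1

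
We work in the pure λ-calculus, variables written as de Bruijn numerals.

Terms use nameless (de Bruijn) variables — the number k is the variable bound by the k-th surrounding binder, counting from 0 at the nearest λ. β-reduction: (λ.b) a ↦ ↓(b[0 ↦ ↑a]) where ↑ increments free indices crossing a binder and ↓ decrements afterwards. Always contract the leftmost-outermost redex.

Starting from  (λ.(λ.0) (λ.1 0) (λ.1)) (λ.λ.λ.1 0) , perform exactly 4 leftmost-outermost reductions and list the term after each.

Answer: after 4 steps: λ.λ.1 0

Reduction:
  start: (λ.(λ.0) (λ.1 0) (λ.1)) (λ.λ.λ.1 0)
  →1  (λ.0) (λ.(λ.λ.λ.1 0) 0) (λ.λ.λ.λ.1 0)
  →2  (λ.(λ.λ.λ.1 0) 0) (λ.λ.λ.λ.1 0)
  →3  (λ.λ.λ.1 0) (λ.λ.λ.λ.1 0)
  →4  λ.λ.1 0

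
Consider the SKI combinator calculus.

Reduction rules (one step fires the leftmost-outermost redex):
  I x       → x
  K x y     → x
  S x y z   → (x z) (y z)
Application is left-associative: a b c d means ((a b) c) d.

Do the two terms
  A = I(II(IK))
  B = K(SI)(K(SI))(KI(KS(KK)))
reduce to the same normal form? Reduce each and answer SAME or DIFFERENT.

Answer: DIFFERENT — A ⇓ K, B ⇓ SII

Reduction:
Term A:
  start: I(II(IK))
  →1  II(IK)
  →2  I(IK)
  →3  IK
  →4  K

Term B:
  start: K(SI)(K(SI))(KI(KS(KK)))
  →1  SI(KI(KS(KK)))
  →2  SII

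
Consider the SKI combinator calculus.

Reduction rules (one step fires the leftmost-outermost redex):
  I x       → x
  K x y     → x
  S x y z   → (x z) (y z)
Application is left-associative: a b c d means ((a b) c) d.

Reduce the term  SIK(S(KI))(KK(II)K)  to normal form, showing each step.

  start: SIK(S(KI))(KK(II)K)
  step 1: I(S(KI))(K(S(KI)))(KK(II)K)
  step 2: S(KI)(K(S(KI)))(KK(II)K)
  step 3: KI(KK(II)K)(K(S(KI))(KK(II)K))
  step 4: I(K(S(KI))(KK(II)K))
  step 5: K(S(KI))(KK(II)K)
  step 6: S(KI)

Answer: normal form = S(KI)  (in 6 steps)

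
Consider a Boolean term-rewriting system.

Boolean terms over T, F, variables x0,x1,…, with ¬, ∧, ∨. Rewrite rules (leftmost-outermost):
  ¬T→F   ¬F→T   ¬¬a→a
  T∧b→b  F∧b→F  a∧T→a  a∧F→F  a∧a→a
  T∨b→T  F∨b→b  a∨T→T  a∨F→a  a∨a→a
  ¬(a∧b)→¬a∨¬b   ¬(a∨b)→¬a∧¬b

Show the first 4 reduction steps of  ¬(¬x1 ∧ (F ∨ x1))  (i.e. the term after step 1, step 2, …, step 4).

  start: ¬(¬x1 ∧ (F ∨ x1))
  →1  ¬¬x1 ∨ ¬(F ∨ x1)
  →2  x1 ∨ ¬(F ∨ x1)
  →3  x1 ∨ (¬F ∧ ¬x1)
  →4  x1 ∨ (T ∧ ¬x1)

Answer: after 4 steps: x1 ∨ (T ∧ ¬x1)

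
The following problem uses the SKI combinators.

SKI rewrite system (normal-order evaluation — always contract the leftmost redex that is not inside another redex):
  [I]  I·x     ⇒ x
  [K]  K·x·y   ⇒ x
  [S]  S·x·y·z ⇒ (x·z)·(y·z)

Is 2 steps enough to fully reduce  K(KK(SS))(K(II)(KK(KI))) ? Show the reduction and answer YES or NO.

Answer: YES — reaches normal form K in 2 ≤ 2 steps

Reduction:
  start: K(KK(SS))(K(II)(KK(KI)))
  →1  KK(SS)
  →2  K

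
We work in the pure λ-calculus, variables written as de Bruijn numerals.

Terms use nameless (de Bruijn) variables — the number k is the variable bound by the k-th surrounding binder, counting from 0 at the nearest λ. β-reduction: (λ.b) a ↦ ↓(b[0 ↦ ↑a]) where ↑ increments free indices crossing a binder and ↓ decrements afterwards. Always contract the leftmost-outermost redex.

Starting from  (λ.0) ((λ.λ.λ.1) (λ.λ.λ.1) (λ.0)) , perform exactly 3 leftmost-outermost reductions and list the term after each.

  start: (λ.0) ((λ.λ.λ.1) (λ.λ.λ.1) (λ.0))
  →1  (λ.λ.λ.1) (λ.λ.λ.1) (λ.0)
  →2  (λ.λ.1) (λ.0)
  →3  λ.λ.0

Answer: after 3 steps: λ.λ.0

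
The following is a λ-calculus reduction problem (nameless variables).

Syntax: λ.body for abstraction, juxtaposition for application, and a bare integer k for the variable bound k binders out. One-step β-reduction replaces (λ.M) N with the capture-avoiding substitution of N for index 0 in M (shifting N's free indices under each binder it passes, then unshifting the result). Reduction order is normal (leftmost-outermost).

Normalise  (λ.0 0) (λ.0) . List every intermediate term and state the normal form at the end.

  start: (λ.0 0) (λ.0)
  [1] (λ.0) (λ.0)
  [2] λ.0

Answer: normal form = λ.0  (in 2 steps)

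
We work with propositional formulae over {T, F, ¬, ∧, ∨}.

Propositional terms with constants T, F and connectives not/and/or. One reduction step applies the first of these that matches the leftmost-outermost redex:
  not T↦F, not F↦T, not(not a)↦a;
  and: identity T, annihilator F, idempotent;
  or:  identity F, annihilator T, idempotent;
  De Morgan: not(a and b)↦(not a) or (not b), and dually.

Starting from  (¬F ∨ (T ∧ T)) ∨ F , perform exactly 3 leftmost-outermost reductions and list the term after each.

Answer: after 3 steps: T

Derivation:
  start: (¬F ∨ (T ∧ T)) ∨ F
  step 1: ¬F ∨ (T ∧ T)
  step 2: T ∨ (T ∧ T)
  step 3: T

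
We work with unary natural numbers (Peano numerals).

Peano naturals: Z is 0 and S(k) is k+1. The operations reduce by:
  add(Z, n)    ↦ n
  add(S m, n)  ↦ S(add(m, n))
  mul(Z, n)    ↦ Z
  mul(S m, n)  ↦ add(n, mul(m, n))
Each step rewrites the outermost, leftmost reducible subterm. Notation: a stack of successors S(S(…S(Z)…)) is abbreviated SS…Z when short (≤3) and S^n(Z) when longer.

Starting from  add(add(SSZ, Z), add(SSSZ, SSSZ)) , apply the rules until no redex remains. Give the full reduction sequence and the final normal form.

  start: add(add(SSZ, Z), add(SSSZ, SSSZ))
  →1  add(S(add(SZ, Z)), add(SSSZ, SSSZ))
  →2  S(add(add(SZ, Z), add(SSSZ, SSSZ)))
  →3  S(add(S(add(Z, Z)), add(SSSZ, SSSZ)))
  →4  S(S(add(add(Z, Z), add(SSSZ, SSSZ))))
  →5  S(S(add(Z, add(SSSZ, SSSZ))))
  →6  S(S(add(SSSZ, SSSZ)))
  →7  S(S(S(add(SSZ, SSSZ))))
  →8  S(S(S(S(add(SZ, SSSZ)))))
  →9  S(S(S(S(S(add(Z, SSSZ))))))
  →10  S^8(Z)

Answer: normal form = S^8(Z)  (in 10 steps)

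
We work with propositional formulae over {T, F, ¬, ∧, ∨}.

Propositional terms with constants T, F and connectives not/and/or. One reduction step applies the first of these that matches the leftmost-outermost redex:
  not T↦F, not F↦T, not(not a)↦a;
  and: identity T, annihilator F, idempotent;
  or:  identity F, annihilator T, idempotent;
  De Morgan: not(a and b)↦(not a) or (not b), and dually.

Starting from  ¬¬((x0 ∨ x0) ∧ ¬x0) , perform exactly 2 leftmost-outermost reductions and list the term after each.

Answer: after 2 steps: x0 ∧ ¬x0

Working:
  start: ¬¬((x0 ∨ x0) ∧ ¬x0)
  →1  (x0 ∨ x0) ∧ ¬x0
  →2  x0 ∧ ¬x0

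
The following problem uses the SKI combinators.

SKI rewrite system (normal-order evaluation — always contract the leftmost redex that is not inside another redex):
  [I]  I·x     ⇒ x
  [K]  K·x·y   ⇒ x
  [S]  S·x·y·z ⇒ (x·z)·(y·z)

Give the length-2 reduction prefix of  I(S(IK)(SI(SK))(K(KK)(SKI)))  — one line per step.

  start: I(S(IK)(SI(SK))(K(KK)(SKI)))
  step 1: S(IK)(SI(SK))(K(KK)(SKI))
  step 2: IK(K(KK)(SKI))(SI(SK)(K(KK)(SKI)))

Answer: after 2 steps: IK(K(KK)(SKI))(SI(SK)(K(KK)(SKI)))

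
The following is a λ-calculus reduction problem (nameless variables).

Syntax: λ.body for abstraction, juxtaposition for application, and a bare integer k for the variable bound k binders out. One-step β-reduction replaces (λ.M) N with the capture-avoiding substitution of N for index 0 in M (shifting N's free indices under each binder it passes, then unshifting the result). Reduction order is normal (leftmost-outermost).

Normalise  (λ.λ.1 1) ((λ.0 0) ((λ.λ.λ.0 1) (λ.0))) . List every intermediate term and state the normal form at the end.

Answer: normal form = λ.λ.0 (λ.λ.0 1)  (in 12 steps)

Working:
  start: (λ.λ.1 1) ((λ.0 0) ((λ.λ.λ.0 1) (λ.0)))
  [1] λ.(λ.0 0) ((λ.λ.λ.0 1) (λ.0)) ((λ.0 0) ((λ.λ.λ.0 1) (λ.0)))
  [2] λ.(λ.λ.λ.0 1) (λ.0) ((λ.λ.λ.0 1) (λ.0)) ((λ.0 0) ((λ.λ.λ.0 1) (λ.0)))
  [3] λ.(λ.λ.0 1) ((λ.λ.λ.0 1) (λ.0)) ((λ.0 0) ((λ.λ.λ.0 1) (λ.0)))
  [4] λ.(λ.0 ((λ.λ.λ.0 1) (λ.0))) ((λ.0 0) ((λ.λ.λ.0 1) (λ.0)))
  [5] λ.(λ.0 0) ((λ.λ.λ.0 1) (λ.0)) ((λ.λ.λ.0 1) (λ.0))
  [6] λ.(λ.λ.λ.0 1) (λ.0) ((λ.λ.λ.0 1) (λ.0)) ((λ.λ.λ.0 1) (λ.0))
  [7] λ.(λ.λ.0 1) ((λ.λ.λ.0 1) (λ.0)) ((λ.λ.λ.0 1) (λ.0))
  [8] λ.(λ.0 ((λ.λ.λ.0 1) (λ.0))) ((λ.λ.λ.0 1) (λ.0))
  [9] λ.(λ.λ.λ.0 1) (λ.0) ((λ.λ.λ.0 1) (λ.0))
  [10] λ.(λ.λ.0 1) ((λ.λ.λ.0 1) (λ.0))
  [11] λ.λ.0 ((λ.λ.λ.0 1) (λ.0))
  [12] λ.λ.0 (λ.λ.0 1)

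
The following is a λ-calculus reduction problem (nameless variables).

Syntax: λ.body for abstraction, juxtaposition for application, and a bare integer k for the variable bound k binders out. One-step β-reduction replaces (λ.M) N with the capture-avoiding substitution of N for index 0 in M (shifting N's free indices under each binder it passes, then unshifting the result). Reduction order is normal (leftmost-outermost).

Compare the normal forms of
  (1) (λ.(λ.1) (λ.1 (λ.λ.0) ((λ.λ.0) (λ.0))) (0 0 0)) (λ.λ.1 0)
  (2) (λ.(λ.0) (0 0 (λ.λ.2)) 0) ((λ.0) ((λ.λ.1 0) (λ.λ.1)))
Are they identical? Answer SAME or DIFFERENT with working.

Answer: DIFFERENT — A ⇓ λ.λ.1 0, B ⇓ λ.λ.λ.1

Working:
Term A:
  start: (λ.(λ.1) (λ.1 (λ.λ.0) ((λ.λ.0) (λ.0))) (0 0 0)) (λ.λ.1 0)
  [1] (λ.λ.λ.1 0) (λ.(λ.λ.1 0) (λ.λ.0) ((λ.λ.0) (λ.0))) ((λ.λ.1 0) (λ.λ.1 0) (λ.λ.1 0))
  [2] (λ.λ.1 0) ((λ.λ.1 0) (λ.λ.1 0) (λ.λ.1 0))
  [3] λ.(λ.λ.1 0) (λ.λ.1 0) (λ.λ.1 0) 0
  [4] λ.(λ.(λ.λ.1 0) 0) (λ.λ.1 0) 0
  [5] λ.(λ.λ.1 0) (λ.λ.1 0) 0
  [6] λ.(λ.(λ.λ.1 0) 0) 0
  [7] λ.(λ.λ.1 0) 0
  [8] λ.λ.1 0

Term B:
  start: (λ.(λ.0) (0 0 (λ.λ.2)) 0) ((λ.0) ((λ.λ.1 0) (λ.λ.1)))
  [1] (λ.0) ((λ.0) ((λ.λ.1 0) (λ.λ.1)) ((λ.0) ((λ.λ.1 0) (λ.λ.1))) (λ.λ.(λ.0) ((λ.λ.1 0) (λ.λ.1)))) ((λ.0) ((λ.λ.1 0) (λ.λ.1)))
  [2] (λ.0) ((λ.λ.1 0) (λ.λ.1)) ((λ.0) ((λ.λ.1 0) (λ.λ.1))) (λ.λ.(λ.0) ((λ.λ.1 0) (λ.λ.1))) ((λ.0) ((λ.λ.1 0) (λ.λ.1)))
  [3] (λ.λ.1 0) (λ.λ.1) ((λ.0) ((λ.λ.1 0) (λ.λ.1))) (λ.λ.(λ.0) ((λ.λ.1 0) (λ.λ.1))) ((λ.0) ((λ.λ.1 0) (λ.λ.1)))
  [4] (λ.(λ.λ.1) 0) ((λ.0) ((λ.λ.1 0) (λ.λ.1))) (λ.λ.(λ.0) ((λ.λ.1 0) (λ.λ.1))) ((λ.0) ((λ.λ.1 0) (λ.λ.1)))
  [5] (λ.λ.1) ((λ.0) ((λ.λ.1 0) (λ.λ.1))) (λ.λ.(λ.0) ((λ.λ.1 0) (λ.λ.1))) ((λ.0) ((λ.λ.1 0) (λ.λ.1)))
  [6] (λ.(λ.0) ((λ.λ.1 0) (λ.λ.1))) (λ.λ.(λ.0) ((λ.λ.1 0) (λ.λ.1))) ((λ.0) ((λ.λ.1 0) (λ.λ.1)))
  [7] (λ.0) ((λ.λ.1 0) (λ.λ.1)) ((λ.0) ((λ.λ.1 0) (λ.λ.1)))
  [8] (λ.λ.1 0) (λ.λ.1) ((λ.0) ((λ.λ.1 0) (λ.λ.1)))
  [9] (λ.(λ.λ.1) 0) ((λ.0) ((λ.λ.1 0) (λ.λ.1)))
  [10] (λ.λ.1) ((λ.0) ((λ.λ.1 0) (λ.λ.1)))
  [11] λ.(λ.0) ((λ.λ.1 0) (λ.λ.1))
  [12] λ.(λ.λ.1 0) (λ.λ.1)
  [13] λ.λ.(λ.λ.1) 0
  [14] λ.λ.λ.1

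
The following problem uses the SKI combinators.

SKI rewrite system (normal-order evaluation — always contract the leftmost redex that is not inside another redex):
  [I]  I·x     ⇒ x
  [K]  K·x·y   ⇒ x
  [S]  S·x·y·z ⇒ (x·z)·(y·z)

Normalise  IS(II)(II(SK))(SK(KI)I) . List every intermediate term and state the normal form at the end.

Answer: normal form = SKI  (in 11 steps)

Working:
  start: IS(II)(II(SK))(SK(KI)I)
  [1] S(II)(II(SK))(SK(KI)I)
  [2] II(SK(KI)I)(II(SK)(SK(KI)I))
  [3] I(SK(KI)I)(II(SK)(SK(KI)I))
  [4] SK(KI)I(II(SK)(SK(KI)I))
  [5] KI(KII)(II(SK)(SK(KI)I))
  [6] I(II(SK)(SK(KI)I))
  [7] II(SK)(SK(KI)I)
  [8] I(SK)(SK(KI)I)
  [9] SK(SK(KI)I)
  [10] SK(KI(KII))
  [11] SKI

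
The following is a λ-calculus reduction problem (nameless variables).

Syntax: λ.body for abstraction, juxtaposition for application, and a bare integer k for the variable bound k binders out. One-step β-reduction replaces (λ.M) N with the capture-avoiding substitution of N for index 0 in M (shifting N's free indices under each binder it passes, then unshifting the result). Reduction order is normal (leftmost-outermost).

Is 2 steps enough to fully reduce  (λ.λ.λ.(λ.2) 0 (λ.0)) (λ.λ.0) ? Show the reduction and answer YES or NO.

Answer: YES — reaches normal form λ.λ.1 (λ.0) in 2 ≤ 2 steps

Derivation:
  start: (λ.λ.λ.(λ.2) 0 (λ.0)) (λ.λ.0)
  [1] λ.λ.(λ.2) 0 (λ.0)
  [2] λ.λ.1 (λ.0)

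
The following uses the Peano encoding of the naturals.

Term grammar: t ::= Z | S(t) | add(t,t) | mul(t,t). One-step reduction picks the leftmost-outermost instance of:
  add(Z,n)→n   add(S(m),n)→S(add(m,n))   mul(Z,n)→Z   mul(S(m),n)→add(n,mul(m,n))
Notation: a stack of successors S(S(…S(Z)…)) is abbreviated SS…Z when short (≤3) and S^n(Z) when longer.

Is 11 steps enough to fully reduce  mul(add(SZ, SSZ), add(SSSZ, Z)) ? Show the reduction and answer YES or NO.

  start: mul(add(SZ, SSZ), add(SSSZ, Z))
  [1] mul(S(add(Z, SSZ)), add(SSSZ, Z))
  [2] add(add(SSSZ, Z), mul(add(Z, SSZ), add(SSSZ, Z)))
  [3] add(S(add(SSZ, Z)), mul(add(Z, SSZ), add(SSSZ, Z)))
  [4] S(add(add(SSZ, Z), mul(add(Z, SSZ), add(SSSZ, Z))))
  [5] S(add(S(add(SZ, Z)), mul(add(Z, SSZ), add(SSSZ, Z))))
  [6] S(S(add(add(SZ, Z), mul(add(Z, SSZ), add(SSSZ, Z)))))
  [7] S(S(add(S(add(Z, Z)), mul(add(Z, SSZ), add(SSSZ, Z)))))
  [8] S(S(S(add(add(Z, Z), mul(add(Z, SSZ), add(SSSZ, Z))))))
  [9] S(S(S(add(Z, mul(add(Z, SSZ), add(SSSZ, Z))))))
  [10] S(S(S(mul(add(Z, SSZ), add(SSSZ, Z)))))
  [11] S(S(S(mul(SSZ, add(SSSZ, Z)))))

Answer: NO — after 11 steps the term is S(S(S(mul(SSZ, add(SSSZ, Z))))), not yet normal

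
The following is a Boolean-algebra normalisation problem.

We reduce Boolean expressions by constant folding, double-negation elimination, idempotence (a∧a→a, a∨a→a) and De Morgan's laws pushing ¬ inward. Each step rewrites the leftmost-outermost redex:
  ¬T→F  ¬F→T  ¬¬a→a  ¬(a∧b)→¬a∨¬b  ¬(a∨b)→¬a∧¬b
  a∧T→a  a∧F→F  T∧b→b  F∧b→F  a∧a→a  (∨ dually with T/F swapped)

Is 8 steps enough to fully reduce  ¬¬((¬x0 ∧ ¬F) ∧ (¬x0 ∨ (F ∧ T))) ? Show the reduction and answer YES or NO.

Answer: YES — reaches normal form ¬x0 in 6 ≤ 8 steps

Working:
  start: ¬¬((¬x0 ∧ ¬F) ∧ (¬x0 ∨ (F ∧ T)))
  →1  (¬x0 ∧ ¬F) ∧ (¬x0 ∨ (F ∧ T))
  →2  (¬x0 ∧ T) ∧ (¬x0 ∨ (F ∧ T))
  →3  ¬x0 ∧ (¬x0 ∨ (F ∧ T))
  →4  ¬x0 ∧ (¬x0 ∨ F)
  →5  ¬x0 ∧ ¬x0
  →6  ¬x0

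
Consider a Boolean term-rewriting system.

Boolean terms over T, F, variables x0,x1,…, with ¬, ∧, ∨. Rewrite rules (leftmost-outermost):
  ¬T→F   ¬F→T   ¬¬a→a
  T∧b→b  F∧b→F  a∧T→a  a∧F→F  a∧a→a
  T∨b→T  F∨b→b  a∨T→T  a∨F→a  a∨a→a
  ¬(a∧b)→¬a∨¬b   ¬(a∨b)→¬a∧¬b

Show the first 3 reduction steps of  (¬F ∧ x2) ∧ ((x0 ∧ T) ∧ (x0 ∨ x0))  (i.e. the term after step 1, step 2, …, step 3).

  start: (¬F ∧ x2) ∧ ((x0 ∧ T) ∧ (x0 ∨ x0))
  [1] (T ∧ x2) ∧ ((x0 ∧ T) ∧ (x0 ∨ x0))
  [2] x2 ∧ ((x0 ∧ T) ∧ (x0 ∨ x0))
  [3] x2 ∧ (x0 ∧ (x0 ∨ x0))

Answer: after 3 steps: x2 ∧ (x0 ∧ (x0 ∨ x0))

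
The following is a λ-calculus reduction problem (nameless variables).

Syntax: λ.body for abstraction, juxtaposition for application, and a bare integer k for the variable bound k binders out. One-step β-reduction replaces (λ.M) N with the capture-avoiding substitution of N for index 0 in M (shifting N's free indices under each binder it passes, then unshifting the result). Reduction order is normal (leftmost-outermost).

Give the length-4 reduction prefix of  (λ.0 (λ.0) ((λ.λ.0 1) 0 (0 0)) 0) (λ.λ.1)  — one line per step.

Answer: after 4 steps: λ.λ.1

Derivation:
  start: (λ.0 (λ.0) ((λ.λ.0 1) 0 (0 0)) 0) (λ.λ.1)
  step 1: (λ.λ.1) (λ.0) ((λ.λ.0 1) (λ.λ.1) ((λ.λ.1) (λ.λ.1))) (λ.λ.1)
  step 2: (λ.λ.0) ((λ.λ.0 1) (λ.λ.1) ((λ.λ.1) (λ.λ.1))) (λ.λ.1)
  step 3: (λ.0) (λ.λ.1)
  step 4: λ.λ.1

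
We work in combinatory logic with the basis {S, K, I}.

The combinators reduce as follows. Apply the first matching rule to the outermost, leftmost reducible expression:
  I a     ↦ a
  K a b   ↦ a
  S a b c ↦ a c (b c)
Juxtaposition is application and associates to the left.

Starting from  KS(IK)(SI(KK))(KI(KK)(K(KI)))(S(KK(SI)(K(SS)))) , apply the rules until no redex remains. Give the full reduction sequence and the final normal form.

Answer: normal form = SS  (in 8 steps)

Reduction:
  start: KS(IK)(SI(KK))(KI(KK)(K(KI)))(S(KK(SI)(K(SS))))
  [1] S(SI(KK))(KI(KK)(K(KI)))(S(KK(SI)(K(SS))))
  [2] SI(KK)(S(KK(SI)(K(SS))))(KI(KK)(K(KI))(S(KK(SI)(K(SS)))))
  [3] I(S(KK(SI)(K(SS))))(KK(S(KK(SI)(K(SS)))))(KI(KK)(K(KI))(S(KK(SI)(K(SS)))))
  [4] S(KK(SI)(K(SS)))(KK(S(KK(SI)(K(SS)))))(KI(KK)(K(KI))(S(KK(SI)(K(SS)))))
  [5] KK(SI)(K(SS))(KI(KK)(K(KI))(S(KK(SI)(K(SS)))))(KK(S(KK(SI)(K(SS))))(KI(KK)(K(KI))(S(KK(SI)(K(SS))))))
  [6] K(K(SS))(KI(KK)(K(KI))(S(KK(SI)(K(SS)))))(KK(S(KK(SI)(K(SS))))(KI(KK)(K(KI))(S(KK(SI)(K(SS))))))
  [7] K(SS)(KK(S(KK(SI)(K(SS))))(KI(KK)(K(KI))(S(KK(SI)(K(SS))))))
  [8] SS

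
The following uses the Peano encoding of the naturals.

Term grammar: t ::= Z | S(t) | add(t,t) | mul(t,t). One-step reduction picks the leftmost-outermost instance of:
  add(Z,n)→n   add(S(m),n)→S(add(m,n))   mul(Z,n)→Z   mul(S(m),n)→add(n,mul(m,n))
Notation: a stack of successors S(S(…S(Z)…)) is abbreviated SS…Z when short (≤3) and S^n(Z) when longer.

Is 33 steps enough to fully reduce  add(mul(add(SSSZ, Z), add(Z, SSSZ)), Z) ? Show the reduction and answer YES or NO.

  start: add(mul(add(SSSZ, Z), add(Z, SSSZ)), Z)
  step 1: add(mul(S(add(SSZ, Z)), add(Z, SSSZ)), Z)
  step 2: add(add(add(Z, SSSZ), mul(add(SSZ, Z), add(Z, SSSZ))), Z)
  step 3: add(add(SSSZ, mul(add(SSZ, Z), add(Z, SSSZ))), Z)
  step 4: add(S(add(SSZ, mul(add(SSZ, Z), add(Z, SSSZ)))), Z)
  step 5: S(add(add(SSZ, mul(add(SSZ, Z), add(Z, SSSZ))), Z))
  step 6: S(add(S(add(SZ, mul(add(SSZ, Z), add(Z, SSSZ)))), Z))
  step 7: S(S(add(add(SZ, mul(add(SSZ, Z), add(Z, SSSZ))), Z)))
  step 8: S(S(add(S(add(Z, mul(add(SSZ, Z), add(Z, SSSZ)))), Z)))
  step 9: S(S(S(add(add(Z, mul(add(SSZ, Z), add(Z, SSSZ))), Z))))
  step 10: S(S(S(add(mul(add(SSZ, Z), add(Z, SSSZ)), Z))))
  step 11: S(S(S(add(mul(S(add(SZ, Z)), add(Z, SSSZ)), Z))))
  step 12: S(S(S(add(add(add(Z, SSSZ), mul(add(SZ, Z), add(Z, SSSZ))), Z))))
  step 13: S(S(S(add(add(SSSZ, mul(add(SZ, Z), add(Z, SSSZ))), Z))))
  step 14: S(S(S(add(S(add(SSZ, mul(add(SZ, Z), add(Z, SSSZ)))), Z))))
  step 15: S(S(S(S(add(add(SSZ, mul(add(SZ, Z), add(Z, SSSZ))), Z)))))
  step 16: S(S(S(S(add(S(add(SZ, mul(add(SZ, Z), add(Z, SSSZ)))), Z)))))
  step 17: S(S(S(S(S(add(add(SZ, mul(add(SZ, Z), add(Z, SSSZ))), Z))))))
  step 18: S(S(S(S(S(add(S(add(Z, mul(add(SZ, Z), add(Z, SSSZ)))), Z))))))
  step 19: S(S(S(S(S(S(add(add(Z, mul(add(SZ, Z), add(Z, SSSZ))), Z)))))))
  step 20: S(S(S(S(S(S(add(mul(add(SZ, Z), add(Z, SSSZ)), Z)))))))
  step 21: S(S(S(S(S(S(add(mul(S(add(Z, Z)), add(Z, SSSZ)), Z)))))))
  step 22: S(S(S(S(S(S(add(add(add(Z, SSSZ), mul(add(Z, Z), add(Z, SSSZ))), Z)))))))
  step 23: S(S(S(S(S(S(add(add(SSSZ, mul(add(Z, Z), add(Z, SSSZ))), Z)))))))
  step 24: S(S(S(S(S(S(add(S(add(SSZ, mul(add(Z, Z), add(Z, SSSZ)))), Z)))))))
  step 25: S(S(S(S(S(S(S(add(add(SSZ, mul(add(Z, Z), add(Z, SSSZ))), Z))))))))
  step 26: S(S(S(S(S(S(S(add(S(add(SZ, mul(add(Z, Z), add(Z, SSSZ)))), Z))))))))
  step 27: S(S(S(S(S(S(S(S(add(add(SZ, mul(add(Z, Z), add(Z, SSSZ))), Z)))))))))
  step 28: S(S(S(S(S(S(S(S(add(S(add(Z, mul(add(Z, Z), add(Z, SSSZ)))), Z)))))))))
  step 29: S(S(S(S(S(S(S(S(S(add(add(Z, mul(add(Z, Z), add(Z, SSSZ))), Z))))))))))
  step 30: S(S(S(S(S(S(S(S(S(add(mul(add(Z, Z), add(Z, SSSZ)), Z))))))))))
  step 31: S(S(S(S(S(S(S(S(S(add(mul(Z, add(Z, SSSZ)), Z))))))))))
  step 32: S(S(S(S(S(S(S(S(S(add(Z, Z))))))))))
  step 33: S^9(Z)

Answer: YES — reaches normal form S^9(Z) in 33 ≤ 33 steps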